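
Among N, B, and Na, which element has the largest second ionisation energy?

Na

After 1 electron has been removed, what remains? N⁺ still has 4 valence electrons; B⁺ still has 2 valence electrons; Na⁺ is the bare [Ne] core.
Core electrons are held far more tightly than valence electrons, so Na tops the IE_2 order.
Valence configurations: N⁺ [He]2s²2p², B⁺ [He]2s².
Tabulated IE_2 (kJ/mol): N 2856, B 2427, Na 4562.
So the second ionization energies run B < N < Na.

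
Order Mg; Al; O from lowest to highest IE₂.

Mg, Al, O

IE_2 is the cost of taking one more electron from the +1 cation: Mg⁺ still has 1 valence electron; Al⁺ still has 2 valence electrons; O⁺ still has 5 valence electrons.
All are still removing valence electrons, so compare the +1 ions as you would atoms: IE_2 generally rises across a period (higher Z_eff) and falls down a group (larger shell), subject to the usual subshell exceptions.
Valence configurations: Mg⁺ [Ne]3s¹, Al⁺ [Ne]3s², O⁺ [He]2s²2p³.
Approximate IE_2 values (kJ/mol): Mg 1451, Al 1817, O 3388.
Hence IE_2: Mg < Al < O.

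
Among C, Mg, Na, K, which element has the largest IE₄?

The fourth ionization energy removes an electron from the +3 ion. For each element: C³⁺ still has 1 valence electron; Mg³⁺ is already 1 electron into the core; Na³⁺ is already 2 electrons into the core; K³⁺ is already 2 electrons into the core.
Usually core removal costs more than valence removal, but here the competition is close: a tightly held n=2 valence electron can cost more to remove than an n=3 core electron, so the actual values have to decide it.
Tabulated IE_4 (kJ/mol): C 6223, Mg 10543, Na 9543, K 5877.
Hence IE_4: K < C < Na < Mg.

Mg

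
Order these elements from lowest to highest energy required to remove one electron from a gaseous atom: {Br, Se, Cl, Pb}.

Cl is in period 3, group 17; Se is in period 4, group 16; Br is in period 4, group 17; Pb is in period 6, group 14.
Across a period the outer electron is held more tightly (higher IE₁); down a group it sits in a higher shell, more shielded, and comes off more easily.
Here both period and group differ, so the two effects have to be weighed against each other.
Se > Pb: both effects reinforce here, so Se is clearly the higher of the two.
Br > Se: Br lies to the right of Se in period 4, so the across-period effect alone puts Br higher.
Cl > Br: Cl sits above Br in group 17, so the down-group effect alone puts Cl higher.
Tabulated first ionization energy (kJ/mol): Cl 1251, Se 941, Br 1140, Pb 716.
So from lowest to highest: Pb < Se < Br < Cl.

Pb, Se, Br, Cl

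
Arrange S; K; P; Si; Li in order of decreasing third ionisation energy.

The third ionization energy removes an electron from the +2 ion. For each element: S²⁺ still has 4 valence electrons; K²⁺ is already 1 electron into the core; P²⁺ still has 3 valence electrons; Si²⁺ still has 2 valence electrons; Li²⁺ is already 1 electron into the core.
Pulling an electron out of a noble-gas core costs far more than removing a remaining valence electron, so K and Li sit at the high end of IE_3.
Valence configurations: S²⁺ [Ne]3s²3p², P²⁺ [Ne]3s²3p¹, Si²⁺ [Ne]3s².
P²⁺ loses a lone 3p electron whereas Si²⁺ must break into a filled 3s² pair, so IE_3(Si) > IE_3(P) even though P has the higher nuclear charge.
Tabulated IE_3 (kJ/mol): S 3357, K 4420, P 2914, Si 3232, Li 11815.
So the third ionization energies run P < Si < S < K < Li.

Li > K > S > Si > P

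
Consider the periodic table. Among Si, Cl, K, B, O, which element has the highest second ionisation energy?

O

The second ionization energy removes an electron from the +1 ion. For each element: Si⁺ still has 3 valence electrons; Cl⁺ still has 6 valence electrons; K⁺ is the bare [Ar] core; B⁺ still has 2 valence electrons; O⁺ still has 5 valence electrons.
Usually core removal costs more than valence removal, but here the competition is close: a tightly held n=2 valence electron can cost more to remove than an n=3 core electron, so the actual values have to decide it.
Valence configurations: Si⁺ [Ne]3s²3p¹, Cl⁺ [Ne]3s²3p⁴, B⁺ [He]2s², O⁺ [He]2s²2p³.
Approximate IE_2 values (kJ/mol): Si 1577, Cl 2298, K 3052, B 2427, O 3388.
Overall IE_2 order: Si < Cl < B < K < O.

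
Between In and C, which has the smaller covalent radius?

C

C is in period 2, group 14; In is in period 5, group 13.
Across a period the added protons contract the valence shell; down a group each new principal shell makes the atom larger.
Here both period and group differ, so the two effects have to be weighed against each other.
In > C: both effects reinforce here, so In is clearly the larger of the two.
For reference (pm): C 75, In 142.
So C has the smaller covalent radius (C < In).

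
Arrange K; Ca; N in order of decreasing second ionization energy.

IE_2 is the cost of taking one more electron from the +1 cation: K⁺ is the bare [Ar] core; Ca⁺ still has 1 valence electron; N⁺ still has 4 valence electrons.
Breaking into a closed-shell core is much more expensive than removing a leftover valence electron — K has the largest IE_2 here.
Valence configurations: Ca⁺ [Ar]4s¹, N⁺ [He]2s²2p².
Approximate IE_2 values (kJ/mol): K 3052, Ca 1145, N 2856.
Hence IE_2: Ca < N < K.

K > N > Ca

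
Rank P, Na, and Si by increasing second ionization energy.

After 1 electron has been removed, what remains? P⁺ still has 4 valence electrons; Na⁺ is the bare [Ne] core; Si⁺ still has 3 valence electrons.
Breaking into a closed-shell core is much more expensive than removing a leftover valence electron — Na has the largest IE_2 here.
Valence configurations: P⁺ [Ne]3s²3p², Si⁺ [Ne]3s²3p¹.
Approximate IE_2 values (kJ/mol): P 1907, Na 4562, Si 1577.
Putting it together, IE_2: Si < P < Na.

Si, P, Na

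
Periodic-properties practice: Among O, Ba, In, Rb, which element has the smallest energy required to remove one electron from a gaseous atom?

O is in period 2, group 16; Rb is in period 5, group 1; In is in period 5, group 13; Ba is in period 6, group 2.
Across a period the outer electron is held more tightly (higher IE₁); down a group it sits in a higher shell, more shielded, and comes off more easily.
Here both period and group differ, so the two effects have to be weighed against each other.
Ba > Rb: period and group pull opposite ways; the across-period shift dominates (503 vs 403 kJ/mol).
In > Ba: relative to Ba, both the across-period and down-group shifts push In's first ionization energy up.
O > In: both effects reinforce here, so O is clearly the higher of the two.
For reference (kJ/mol): O 1314, Rb 403, In 558, Ba 503.
The smallest energy required to remove one electron from a gaseous atom among these belongs to Rb.

Rb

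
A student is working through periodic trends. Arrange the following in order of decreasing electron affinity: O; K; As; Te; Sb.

Te > O > Sb > As > K

O is in period 2, group 16; K is in period 4, group 1; As is in period 4, group 15; Sb is in period 5, group 15; Te is in period 5, group 16.
Adding an electron releases more energy for atoms nearer the top right (short of the noble gases).
Neither a single period nor a single group — weigh both effects.
As > K: both are in period 4; the period trend gives As the larger value.
Sb > As: this pair runs against the simple trend — see the exception note.
O > Sb: both effects reinforce here, so O is clearly the higher of the two.
Te > O: this pair runs against the simple trend — see the exception note.
Note the exception: Sb has a higher electron affinity than As, contrary to the simple trend — both are half-filled np³, but the pairing/repulsion penalty for the added electron shrinks as the p orbitals become larger and more diffuse down the group, and for Sb that outweighs the weaker nuclear attraction.
Note the exception: Te has a higher electron affinity than O, contrary to the simple trend — O's compact 2p subshell gives strong electron–electron repulsion on the added electron.
Approximate values (kJ/mol): O 141, K 48, As 78, Sb 103, Te 190.
So from highest to lowest: Te > O > Sb > As > K.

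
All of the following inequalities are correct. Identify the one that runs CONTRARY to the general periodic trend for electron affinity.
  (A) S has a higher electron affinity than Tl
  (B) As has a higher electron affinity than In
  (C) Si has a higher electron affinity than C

The general trend: electron affinity increases across a period and decreases down a group.
(A) S (period 3, group 16) vs Tl (period 6, group 13): the stated order agrees with the simple trend.
(B) As (period 4, group 15) vs In (period 5, group 13): the stated order agrees with the simple trend.
(C) Si (period 3, group 14) vs C (period 2, group 14): the stated order contradicts the simple trend.
The exception is (C): Si's larger, more diffuse 3p orbitals accept an added electron slightly more readily than C's compact 2p.

(C)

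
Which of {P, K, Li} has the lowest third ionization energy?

IE_3 is the cost of taking one more electron from the +2 cation: P²⁺ still has 3 valence electrons; K²⁺ is already 1 electron into the core; Li²⁺ is already 1 electron into the core.
Breaking into a closed-shell core is much more expensive than removing a leftover valence electron — K and Li have the largest IE_3 here.
Approximate IE_3 values (kJ/mol): P 2914, K 4420, Li 11815.
Putting it together, IE_3: P < K < Li.

P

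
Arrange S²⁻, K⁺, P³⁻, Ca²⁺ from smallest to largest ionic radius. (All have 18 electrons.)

Ca²⁺, K⁺, S²⁻, P³⁻

All of these have 18 electrons, so size is governed by nuclear charge alone: the more protons, the stronger the pull on the same electron cloud, and the smaller the ion.
Nuclear charges: Ca²⁺ (Z=20), K⁺ (Z=19), S²⁻ (Z=16), P³⁻ (Z=15).
Smallest to largest: Ca²⁺ < K⁺ < S²⁻ < P³⁻.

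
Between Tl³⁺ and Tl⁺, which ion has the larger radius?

Tl⁺

Both ions have Z = 81 protons, but Tl³⁺ has lost more electrons, so its remaining electrons feel a larger effective nuclear charge per electron and are pulled in more tightly.
Higher positive charge → smaller ion, so Tl⁺ > Tl³⁺.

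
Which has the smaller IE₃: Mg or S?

S

IE_3 is the cost of taking one more electron from the +2 cation: Mg²⁺ is the bare [Ne] core; S²⁺ still has 4 valence electrons.
Core electrons are held far more tightly than valence electrons, so Mg tops the IE_3 order.
The numbers (kJ/mol): Mg 7733, S 3357.
Putting it together, IE_3: S < Mg.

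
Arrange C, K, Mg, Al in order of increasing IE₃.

Al < K < C < Mg

IE_3 is the cost of taking one more electron from the +2 cation: C²⁺ still has 2 valence electrons; K²⁺ is already 1 electron into the core; Mg²⁺ is the bare [Ne] core; Al²⁺ still has 1 valence electron.
Usually core removal costs more than valence removal, but here the competition is close: a tightly held n=2 valence electron can cost more to remove than an n=3 core electron, so the actual values have to decide it.
Valence configurations: C²⁺ [He]2s², Al²⁺ [Ne]3s¹.
Approximate IE_3 values (kJ/mol): C 4620, K 4420, Mg 7733, Al 2745.
Overall IE_3 order: Al < K < C < Mg.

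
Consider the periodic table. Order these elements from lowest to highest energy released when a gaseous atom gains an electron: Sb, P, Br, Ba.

Ba < P < Sb < Br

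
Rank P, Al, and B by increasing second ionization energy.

Al, P, B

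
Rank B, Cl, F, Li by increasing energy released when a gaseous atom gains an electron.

Adding an electron releases more energy for atoms nearer the top right (short of the noble gases).
Here both period and group differ, so the two effects have to be weighed against each other.
Li > B: this pair runs against the simple trend — see the exception note.
F > Li: both are in period 2; the period trend gives F the larger value.
Cl > F: this pair runs against the simple trend — see the exception note.
Note the exception: Li has a higher electron affinity than B, contrary to the simple trend — B's ns²np¹ configuration gives only a small electron affinity — the sparsely filled np subshell binds an added electron weakly.
Note the exception: Cl has a higher electron affinity than F, contrary to the simple trend — F's small 2p subshell makes the incoming electron feel strong e⁻–e⁻ repulsion, so Cl actually releases more energy on gaining an electron.
Approximate values (kJ/mol): Li 60, B 27, F 328, Cl 349.
So from lowest to highest: B < Li < F < Cl.

B < Li < F < Cl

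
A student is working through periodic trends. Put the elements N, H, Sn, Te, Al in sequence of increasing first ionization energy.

Al < Sn < Te < H < N

H is in period 1, group 1; N is in period 2, group 15; Al is in period 3, group 13; Sn is in period 5, group 14; Te is in period 5, group 16.
First ionization energy rises across a period (greater Z_eff holds electrons more tightly) and falls down a group (valence electrons are farther from the nucleus).
Neither a single period nor a single group — weigh both effects.
Sn > Al: the two effects oppose for this pair; the across-period effect wins (709 vs 578 kJ/mol).
Te > Sn: both are in period 5; the period trend gives Te the larger value.
H > Te: period and group pull opposite ways; the down-group shift dominates (1312 vs 869 kJ/mol).
N > H: the two effects oppose for this pair; the across-period effect wins (1402 vs 1312 kJ/mol).
For reference (kJ/mol): H 1312, N 1402, Al 578, Sn 709, Te 869.
So from lowest to highest: Al < Sn < Te < H < N.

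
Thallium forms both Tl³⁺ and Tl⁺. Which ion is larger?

Both ions have Z = 81 protons, but Tl³⁺ has lost more electrons, so its remaining electrons feel a larger effective nuclear charge per electron and are pulled in more tightly.
Higher positive charge → smaller ion, so Tl⁺ > Tl³⁺.

Tl⁺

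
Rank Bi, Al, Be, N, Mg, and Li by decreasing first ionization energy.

Li is in period 2, group 1; Be is in period 2, group 2; N is in period 2, group 15; Mg is in period 3, group 2; Al is in period 3, group 13; Bi is in period 6, group 15.
IE₁ increases left→right with effective nuclear charge and decreases top→bottom as the valence shell moves farther out.
Neither a single period nor a single group — weigh both effects.
Al > Li: period and group pull opposite ways; the across-period shift dominates (578 vs 520 kJ/mol).
Bi > Al: the two effects oppose for this pair; the across-period effect wins (703 vs 578 kJ/mol).
Mg > Bi: the two effects oppose for this pair; the down-group effect wins (738 vs 703 kJ/mol).
Be > Mg: they share group 2; the group trend gives Be the larger value.
N > Be: both are in period 2; the period trend gives N the larger value.
Note the exception: Mg has a higher first ionization energy than Al, contrary to the simple trend — Al's single 3p electron is easier to remove than one from Mg's filled 3s².
For reference (kJ/mol): Li 520, Be 900, N 1402, Mg 738, Al 578, Bi 703.
So from highest to lowest: N > Be > Mg > Bi > Al > Li.

N > Be > Mg > Bi > Al > Li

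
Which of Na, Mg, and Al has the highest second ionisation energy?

Na

After 1 electron has been removed, what remains? Na⁺ is the bare [Ne] core; Mg⁺ still has 1 valence electron; Al⁺ still has 2 valence electrons.
Core electrons are held far more tightly than valence electrons, so Na tops the IE_2 order.
Valence configurations: Mg⁺ [Ne]3s¹, Al⁺ [Ne]3s².
The numbers (kJ/mol): Na 4562, Mg 1451, Al 1817.
So the second ionization energies run Mg < Al < Na.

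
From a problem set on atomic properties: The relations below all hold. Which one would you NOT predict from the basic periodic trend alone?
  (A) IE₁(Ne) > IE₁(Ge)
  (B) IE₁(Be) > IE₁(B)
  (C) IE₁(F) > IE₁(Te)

The general trend: first ionization energy increases across a period and decreases down a group.
(A) Ne (period 2, group 18) vs Ge (period 4, group 14): the stated order agrees with the simple trend.
(B) Be (period 2, group 2) vs B (period 2, group 13): the stated order contradicts the simple trend.
(C) F (period 2, group 17) vs Te (period 5, group 16): the stated order agrees with the simple trend.
The exception is (B): removing B's lone 2p electron is easier than breaking Be's filled 2s².

(B)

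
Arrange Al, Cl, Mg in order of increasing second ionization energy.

Mg, Al, Cl

Consider each +1 ion: Al⁺ still has 2 valence electrons; Cl⁺ still has 6 valence electrons; Mg⁺ still has 1 valence electron.
All are still removing valence electrons, so compare the +1 ions as you would atoms: IE_2 generally rises across a period (higher Z_eff) and falls down a group (larger shell), subject to the usual subshell exceptions.
Valence configurations: Al⁺ [Ne]3s², Cl⁺ [Ne]3s²3p⁴, Mg⁺ [Ne]3s¹.
Tabulated IE_2 (kJ/mol): Al 1817, Cl 2298, Mg 1451.
So the second ionization energies run Mg < Al < Cl.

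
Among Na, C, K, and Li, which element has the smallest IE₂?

C

IE_2 is the cost of taking one more electron from the +1 cation: Na⁺ is the bare [Ne] core; C⁺ still has 3 valence electrons; K⁺ is the bare [Ar] core; Li⁺ is the bare [He] core.
Pulling an electron out of a noble-gas core costs far more than removing a remaining valence electron, so K, Na and Li sit at the high end of IE_2.
Tabulated IE_2 (kJ/mol): Na 4562, C 2353, K 3052, Li 7298.
Overall IE_2 order: C < K < Na < Li.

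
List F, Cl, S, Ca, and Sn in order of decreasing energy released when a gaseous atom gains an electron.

Cl, F, S, Sn, Ca

F is in period 2, group 17; S is in period 3, group 16; Cl is in period 3, group 17; Ca is in period 4, group 2; Sn is in period 5, group 14.
EA tends to increase across a period and decrease down a group, though the pattern is less regular than for IE or radius.
These span different periods and groups, so the two trends combine.
Sn > Ca: the two effects oppose for this pair; the across-period effect wins (107 vs 2 kJ/mol).
S > Sn: relative to Sn, both the across-period and down-group shifts push S's electron affinity up.
F > S: both effects reinforce here, so F is clearly the higher of the two.
Cl > F: this pair runs against the simple trend — see the exception note.
Note the exception: Cl has a higher electron affinity than F, contrary to the simple trend — F's small 2p subshell makes the incoming electron feel strong e⁻–e⁻ repulsion, so Cl actually releases more energy on gaining an electron.
For reference (kJ/mol): F 328, S 200, Cl 349, Ca 2, Sn 107.
So from highest to lowest: Cl > F > S > Sn > Ca.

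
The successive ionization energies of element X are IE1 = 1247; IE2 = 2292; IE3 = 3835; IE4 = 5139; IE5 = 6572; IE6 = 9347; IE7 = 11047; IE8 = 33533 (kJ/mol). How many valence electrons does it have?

7

Look for the largest jump between consecutive ionization energies: IE8/IE7 ≈ 3.0, far larger than any earlier ratio.
That jump marks the point where a core electron is being removed. So the atom has 7 valence electrons.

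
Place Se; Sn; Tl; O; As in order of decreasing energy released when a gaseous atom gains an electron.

O is in period 2, group 16; As is in period 4, group 15; Se is in period 4, group 16; Sn is in period 5, group 14; Tl is in period 6, group 13.
EA tends to increase across a period and decrease down a group, though the pattern is less regular than for IE or radius.
These span different periods and groups, so the two trends combine.
As > Tl: both effects reinforce here, so As is clearly the higher of the two.
Sn > As: this pair runs against the simple trend — see the exception note.
O > Sn: relative to Sn, both the across-period and down-group shifts push O's electron affinity up.
Se > O: this pair runs against the simple trend — see the exception note.
Note the exception: Sn has a higher electron affinity than As, contrary to the simple trend — adding an electron to As's half-filled np³ subshell costs electron-pairing energy.
Note the exception: Se has a higher electron affinity than O, contrary to the simple trend — O's compact 2p subshell gives strong electron–electron repulsion on the added electron.
For reference (kJ/mol): O 141, As 78, Se 195, Sn 107, Tl 19.
So from highest to lowest: Se > O > Sn > As > Tl.

Se > O > Sn > As > Tl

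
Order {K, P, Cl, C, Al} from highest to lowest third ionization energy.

After 2 electrons have been removed, what remains? K²⁺ is already 1 electron into the core; P²⁺ still has 3 valence electrons; Cl²⁺ still has 5 valence electrons; C²⁺ still has 2 valence electrons; Al²⁺ still has 1 valence electron.
Usually core removal costs more than valence removal, but here the competition is close: a tightly held n=2 valence electron can cost more to remove than an n=3 core electron, so the actual values have to decide it.
Valence configurations: P²⁺ [Ne]3s²3p¹, Cl²⁺ [Ne]3s²3p³, C²⁺ [He]2s², Al²⁺ [Ne]3s¹.
Approximate IE_3 values (kJ/mol): K 4420, P 2914, Cl 3822, C 4620, Al 2745.
So the third ionization energies run Al < P < Cl < K < C.

C > K > Cl > P > Al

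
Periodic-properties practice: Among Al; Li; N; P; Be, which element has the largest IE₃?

Be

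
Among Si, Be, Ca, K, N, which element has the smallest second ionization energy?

Ca

IE_2 is the cost of taking one more electron from the +1 cation: Si⁺ still has 3 valence electrons; Be⁺ still has 1 valence electron; Ca⁺ still has 1 valence electron; K⁺ is the bare [Ar] core; N⁺ still has 4 valence electrons.
Pulling an electron out of a noble-gas core costs far more than removing a remaining valence electron, so K sits at the high end of IE_2.
Valence configurations: Si⁺ [Ne]3s²3p¹, Be⁺ [He]2s¹, Ca⁺ [Ar]4s¹, N⁺ [He]2s²2p².
The numbers (kJ/mol): Si 1577, Be 1757, Ca 1145, K 3052, N 2856.
Putting it together, IE_2: Ca < Si < Be < N < K.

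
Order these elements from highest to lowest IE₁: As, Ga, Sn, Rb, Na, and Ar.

First ionization energy rises across a period (greater Z_eff holds electrons more tightly) and falls down a group (valence electrons are farther from the nucleus).
Neither a single period nor a single group — weigh both effects.
Na > Rb: Na sits above Rb in group 1, so the down-group effect alone puts Na higher.
Ga > Na: the two effects oppose for this pair; the across-period effect wins (579 vs 496 kJ/mol).
Sn > Ga: period and group pull opposite ways; the across-period shift dominates (709 vs 579 kJ/mol).
As > Sn: both effects reinforce here, so As is clearly the higher of the two.
Ar > As: both effects reinforce here, so Ar is clearly the higher of the two.
For reference (kJ/mol): Na 496, Ar 1521, Ga 579, As 947, Rb 403, Sn 709.
So from highest to lowest: Ar > As > Sn > Ga > Na > Rb.

Ar, As, Sn, Ga, Na, Rb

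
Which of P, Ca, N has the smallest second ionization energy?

Ca

IE_2 is the cost of taking one more electron from the +1 cation: P⁺ still has 4 valence electrons; Ca⁺ still has 1 valence electron; N⁺ still has 4 valence electrons.
All are still removing valence electrons, so compare the +1 ions as you would atoms: IE_2 generally rises across a period (higher Z_eff) and falls down a group (larger shell), subject to the usual subshell exceptions.
Valence configurations: P⁺ [Ne]3s²3p², Ca⁺ [Ar]4s¹, N⁺ [He]2s²2p².
Tabulated IE_2 (kJ/mol): P 1907, Ca 1145, N 2856.
Overall IE_2 order: Ca < P < N.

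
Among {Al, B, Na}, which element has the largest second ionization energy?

Na

The second ionization energy removes an electron from the +1 ion. For each element: Al⁺ still has 2 valence electrons; B⁺ still has 2 valence electrons; Na⁺ is the bare [Ne] core.
Breaking into a closed-shell core is much more expensive than removing a leftover valence electron — Na has the largest IE_2 here.
Valence configurations: Al⁺ [Ne]3s², B⁺ [He]2s².
Approximate IE_2 values (kJ/mol): Al 1817, B 2427, Na 4562.
Hence IE_2: Al < B < Na.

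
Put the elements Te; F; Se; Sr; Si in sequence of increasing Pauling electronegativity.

F is in period 2, group 17; Si is in period 3, group 14; Se is in period 4, group 16; Sr is in period 5, group 2; Te is in period 5, group 16.
Atoms toward the upper right of the periodic table pull bonding electrons most strongly.
These span different periods and groups, so the two trends combine.
Si > Sr: relative to Sr, both the across-period and down-group shifts push Si's electronegativity up.
Te > Si: the two effects oppose for this pair; the across-period effect wins (2.10 vs 1.90).
Se > Te: they share group 16; the group trend gives Se the larger value.
F > Se: relative to Se, both the across-period and down-group shifts push F's electronegativity up.
Approximate values (Pauling): F 3.98, Si 1.90, Se 2.55, Sr 0.95, Te 2.10.
So from lowest to highest: Sr < Si < Te < Se < F.

Sr, Si, Te, Se, F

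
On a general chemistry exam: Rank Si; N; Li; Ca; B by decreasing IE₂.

IE_2 is the cost of taking one more electron from the +1 cation: Si⁺ still has 3 valence electrons; N⁺ still has 4 valence electrons; Li⁺ is the bare [He] core; Ca⁺ still has 1 valence electron; B⁺ still has 2 valence electrons.
Core electrons are held far more tightly than valence electrons, so Li tops the IE_2 order.
Valence configurations: Si⁺ [Ne]3s²3p¹, N⁺ [He]2s²2p², Ca⁺ [Ar]4s¹, B⁺ [He]2s².
The numbers (kJ/mol): Si 1577, N 2856, Li 7298, Ca 1145, B 2427.
So the second ionization energies run Ca < Si < B < N < Li.

Li > N > B > Si > Ca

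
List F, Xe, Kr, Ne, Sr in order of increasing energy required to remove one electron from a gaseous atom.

Sr < Xe < Kr < F < Ne

Removing the outermost electron gets harder across a period and easier down a group.
Here both period and group differ, so the two effects have to be weighed against each other.
Xe > Sr: Xe lies to the right of Sr in period 5, so the across-period effect alone puts Xe higher.
Kr > Xe: they share group 18; the group trend gives Kr the larger value.
F > Kr: period and group pull opposite ways; the down-group shift dominates (1681 vs 1351 kJ/mol).
Ne > F: both are in period 2; the period trend gives Ne the larger value.
Approximate values (kJ/mol): F 1681, Ne 2081, Kr 1351, Sr 550, Xe 1170.
So from lowest to highest: Sr < Xe < Kr < F < Ne.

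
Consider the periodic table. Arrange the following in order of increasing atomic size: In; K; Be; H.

H, Be, In, K

H is in period 1, group 1; Be is in period 2, group 2; K is in period 4, group 1; In is in period 5, group 13.
Moving right in a period, electrons are added to the same shell under a stronger nuclear pull, so atoms get smaller; moving down, a new shell is opened and atoms get larger.
Here both period and group differ, so the two effects have to be weighed against each other.
Be > H: period and group pull opposite ways; the down-group shift dominates (102 vs 32 pm).
In > Be: period and group pull opposite ways; the down-group shift dominates (142 vs 102 pm).
K > In: the two effects oppose for this pair; the across-period effect wins (196 vs 142 pm).
For reference (pm): H 32, Be 102, K 196, In 142.
So from smallest to largest: H < Be < In < K.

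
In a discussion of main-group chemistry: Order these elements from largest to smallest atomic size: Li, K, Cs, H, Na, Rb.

H is in period 1, group 1; Li is in period 2, group 1; Na is in period 3, group 1; K is in period 4, group 1; Rb is in period 5, group 1; Cs is in period 6, group 1.
Across a period the added protons contract the valence shell; down a group each new principal shell makes the atom larger.
All are in group 1, so atomic radius increases down the group.
So from largest to smallest: Cs > Rb > K > Na > Li > H.

Cs > Rb > K > Na > Li > H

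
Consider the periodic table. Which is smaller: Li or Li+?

Forming Li+ removes 1 electron from Li. Fewer electrons for the same nuclear charge means less shielding and a higher Z_eff on the remaining electrons, and for main-group metals the entire outer shell is lost.
A cation is smaller than its parent atom: Li+ < Li.

Li+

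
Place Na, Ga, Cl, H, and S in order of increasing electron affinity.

H is in period 1, group 1; Na is in period 3, group 1; S is in period 3, group 16; Cl is in period 3, group 17; Ga is in period 4, group 13.
Atoms with high Z_eff and room in the valence shell (especially the halogens) have the most exothermic electron affinities.
These span different periods and groups, so the two trends combine.
Na > Ga: period and group pull opposite ways; the down-group shift dominates (53 vs 29 kJ/mol).
H > Na: they share group 1; the group trend gives H the larger value.
S > H: period and group pull opposite ways; the across-period shift dominates (200 vs 73 kJ/mol).
Cl > S: Cl lies to the right of S in period 3, so the across-period effect alone puts Cl higher.
Approximate values (kJ/mol): H 73, Na 53, S 200, Cl 349, Ga 29.
So from lowest to highest: Ga < Na < H < S < Cl.

Ga < Na < H < S < Cl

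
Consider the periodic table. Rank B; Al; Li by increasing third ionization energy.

Al < B < Li

Consider each +2 ion: B²⁺ still has 1 valence electron; Al²⁺ still has 1 valence electron; Li²⁺ is already 1 electron into the core.
Core electrons are held far more tightly than valence electrons, so Li tops the IE_3 order.
Valence configurations: B²⁺ [He]2s¹, Al²⁺ [Ne]3s¹.
The numbers (kJ/mol): B 3660, Al 2745, Li 11815.
So the third ionization energies run Al < B < Li.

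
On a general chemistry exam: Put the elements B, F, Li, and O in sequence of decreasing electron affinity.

F, O, Li, B

Li is in period 2, group 1; B is in period 2, group 13; O is in period 2, group 16; F is in period 2, group 17.
EA tends to increase across a period and decrease down a group, though the pattern is less regular than for IE or radius.
All lie in period 2; the across-period trend (electron affinity increases left to right) applies, with the exception below.
Note the exception: Li has a higher electron affinity than B, contrary to the simple trend — B's ns²np¹ configuration gives only a small electron affinity — the sparsely filled np subshell binds an added electron weakly.
Tabulated electron affinity (kJ/mol): Li 60, B 27, O 141, F 328.
So from highest to lowest: F > O > Li > B.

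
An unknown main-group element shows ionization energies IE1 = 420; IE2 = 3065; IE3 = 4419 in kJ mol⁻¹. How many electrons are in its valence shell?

Look for the largest jump between consecutive ionization energies: IE2/IE1 ≈ 7.3, far larger than any earlier ratio.
That jump marks the point where a core electron is being removed. So the atom has 1 valence electron.

1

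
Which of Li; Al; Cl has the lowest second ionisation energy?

The second ionization energy removes an electron from the +1 ion. For each element: Li⁺ is the bare [He] core; Al⁺ still has 2 valence electrons; Cl⁺ still has 6 valence electrons.
Pulling an electron out of a noble-gas core costs far more than removing a remaining valence electron, so Li sits at the high end of IE_2.
Valence configurations: Al⁺ [Ne]3s², Cl⁺ [Ne]3s²3p⁴.
Tabulated IE_2 (kJ/mol): Li 7298, Al 1817, Cl 2298.
Hence IE_2: Al < Cl < Li.

Al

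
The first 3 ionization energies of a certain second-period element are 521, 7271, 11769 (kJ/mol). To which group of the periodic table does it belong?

Group 1

Look for the largest jump between consecutive ionization energies: IE2/IE1 ≈ 14.0, far larger than any earlier ratio.
That jump marks the point where a core electron is being removed. So the atom has 1 valence electron.
A main-group element with 1 valence electron is in group 1.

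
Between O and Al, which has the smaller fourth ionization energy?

IE_4 is the cost of taking one more electron from the +3 cation: O³⁺ still has 3 valence electrons; Al³⁺ is the bare [Ne] core.
Core electrons are held far more tightly than valence electrons, so Al tops the IE_4 order.
Approximate IE_4 values (kJ/mol): O 7469, Al 11577.
Putting it together, IE_4: O < Al.

O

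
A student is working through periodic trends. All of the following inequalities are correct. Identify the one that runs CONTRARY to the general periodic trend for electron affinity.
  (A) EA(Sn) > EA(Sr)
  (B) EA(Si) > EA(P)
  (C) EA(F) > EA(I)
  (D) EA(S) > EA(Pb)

The general trend: electron affinity increases across a period and decreases down a group.
(A) Sn (period 5, group 14) vs Sr (period 5, group 2): the stated order agrees with the simple trend.
(B) Si (period 3, group 14) vs P (period 3, group 15): the stated order contradicts the simple trend.
(C) F (period 2, group 17) vs I (period 5, group 17): the stated order agrees with the simple trend.
(D) S (period 3, group 16) vs Pb (period 6, group 14): the stated order agrees with the simple trend.
The exception is (B): adding an electron to P's half-filled 3p³ is unfavourable, so Si (3p²) has the more exothermic EA.

(B)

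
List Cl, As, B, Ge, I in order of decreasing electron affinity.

B is in period 2, group 13; Cl is in period 3, group 17; Ge is in period 4, group 14; As is in period 4, group 15; I is in period 5, group 17.
Atoms with high Z_eff and room in the valence shell (especially the halogens) have the most exothermic electron affinities.
Neither a single period nor a single group — weigh both effects.
As > B: period and group pull opposite ways; the across-period shift dominates (78 vs 27 kJ/mol).
Ge > As: this pair runs against the simple trend — see the exception note.
I > Ge: the two effects oppose for this pair; the across-period effect wins (295 vs 119 kJ/mol).
Cl > I: they share group 17; the group trend gives Cl the larger value.
Note the exception: Ge has a higher electron affinity than As, contrary to the simple trend — adding an electron to As's half-filled 4p³ is unfavourable, so Ge (4p²) has the more exothermic EA.
Approximate values (kJ/mol): B 27, Cl 349, Ge 119, As 78, I 295.
So from highest to lowest: Cl > I > Ge > As > B.

Cl, I, Ge, As, B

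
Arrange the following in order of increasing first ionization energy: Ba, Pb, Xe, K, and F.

K < Ba < Pb < Xe < F

F is in period 2, group 17; K is in period 4, group 1; Xe is in period 5, group 18; Ba is in period 6, group 2; Pb is in period 6, group 14.
First ionization energy rises across a period (greater Z_eff holds electrons more tightly) and falls down a group (valence electrons are farther from the nucleus).
Here both period and group differ, so the two effects have to be weighed against each other.
Ba > K: period and group pull opposite ways; the across-period shift dominates (503 vs 419 kJ/mol).
Pb > Ba: Pb lies to the right of Ba in period 6, so the across-period effect alone puts Pb higher.
Xe > Pb: both effects reinforce here, so Xe is clearly the higher of the two.
F > Xe: the two effects oppose for this pair; the down-group effect wins (1681 vs 1170 kJ/mol).
Approximate values (kJ/mol): F 1681, K 419, Xe 1170, Ba 503, Pb 716.
So from lowest to highest: K < Ba < Pb < Xe < F.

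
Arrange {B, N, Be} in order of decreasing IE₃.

Be, N, B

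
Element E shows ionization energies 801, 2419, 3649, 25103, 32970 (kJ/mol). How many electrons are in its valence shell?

3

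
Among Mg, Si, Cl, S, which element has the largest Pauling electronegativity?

Mg is in period 3, group 2; Si is in period 3, group 14; S is in period 3, group 16; Cl is in period 3, group 17.
EN rises left→right (higher Z_eff, smaller atoms) and falls top→bottom (larger, more shielded atoms).
All lie in period 3, so electronegativity increases left to right.
The largest Pauling electronegativity among these belongs to Cl.

Cl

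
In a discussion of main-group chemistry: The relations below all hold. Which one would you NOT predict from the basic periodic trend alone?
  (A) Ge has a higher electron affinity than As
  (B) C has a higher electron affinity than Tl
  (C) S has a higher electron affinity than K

(A)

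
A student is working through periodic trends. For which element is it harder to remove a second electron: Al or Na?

Na

IE_2 is the cost of taking one more electron from the +1 cation: Al⁺ still has 2 valence electrons; Na⁺ is the bare [Ne] core.
Breaking into a closed-shell core is much more expensive than removing a leftover valence electron — Na has the largest IE_2 here.
The numbers (kJ/mol): Al 1817, Na 4562.
Overall IE_2 order: Al < Na.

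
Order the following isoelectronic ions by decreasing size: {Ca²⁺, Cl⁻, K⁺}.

All of these have 18 electrons, so size is governed by nuclear charge alone: the more protons, the stronger the pull on the same electron cloud, and the smaller the ion.
Nuclear charges: Ca²⁺ (Z=20), K⁺ (Z=19), Cl⁻ (Z=17).
Largest to smallest: Cl⁻ > K⁺ > Ca²⁺.

Cl⁻ > K⁺ > Ca²⁺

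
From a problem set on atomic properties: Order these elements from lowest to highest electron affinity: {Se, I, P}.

P < Se < I

P is in period 3, group 15; Se is in period 4, group 16; I is in period 5, group 17.
Atoms with high Z_eff and room in the valence shell (especially the halogens) have the most exothermic electron affinities.
A diagonal step moves right (one effect) and down (the opposite effect) at once.
Se > P: the two effects oppose for this pair; the across-period effect wins (195 vs 72 kJ/mol).
I > Se: period and group pull opposite ways; the across-period shift dominates (295 vs 195 kJ/mol).
For reference (kJ/mol): P 72, Se 195, I 295.
So from lowest to highest: P < Se < I.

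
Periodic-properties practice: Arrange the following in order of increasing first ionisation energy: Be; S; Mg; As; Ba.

First ionization energy rises across a period (greater Z_eff holds electrons more tightly) and falls down a group (valence electrons are farther from the nucleus).
Neither a single period nor a single group — weigh both effects.
Mg > Ba: Mg sits above Ba in group 2, so the down-group effect alone puts Mg higher.
Be > Mg: Be sits above Mg in group 2, so the down-group effect alone puts Be higher.
As > Be: the two effects oppose for this pair; the across-period effect wins (947 vs 900 kJ/mol).
S > As: both effects reinforce here, so S is clearly the higher of the two.
For reference (kJ/mol): Be 900, Mg 738, S 1000, As 947, Ba 503.
So from lowest to highest: Ba < Mg < Be < As < S.

Ba < Mg < Be < As < S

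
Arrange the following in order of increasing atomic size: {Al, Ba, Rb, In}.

Al is in period 3, group 13; Rb is in period 5, group 1; In is in period 5, group 13; Ba is in period 6, group 2.
Moving right in a period, electrons are added to the same shell under a stronger nuclear pull, so atoms get smaller; moving down, a new shell is opened and atoms get larger.
These span different periods and groups, so the two trends combine.
In > Al: they share group 13; the group trend gives In the larger value.
Ba > In: both effects reinforce here, so Ba is clearly the larger of the two.
Rb > Ba: the two effects oppose for this pair; the across-period effect wins (210 vs 196 pm).
For reference (pm): Al 126, Rb 210, In 142, Ba 196.
So from smallest to largest: Al < In < Ba < Rb.

Al, In, Ba, Rb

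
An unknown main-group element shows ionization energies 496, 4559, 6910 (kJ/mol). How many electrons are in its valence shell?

1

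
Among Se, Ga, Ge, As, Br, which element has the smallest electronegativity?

Ga is in period 4, group 13; Ge is in period 4, group 14; As is in period 4, group 15; Se is in period 4, group 16; Br is in period 4, group 17.
Atoms toward the upper right of the periodic table pull bonding electrons most strongly.
All lie in period 4, so electronegativity increases left to right.
The smallest electronegativity among these belongs to Ga.

Ga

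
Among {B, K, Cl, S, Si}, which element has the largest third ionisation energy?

K

Consider each +2 ion: B²⁺ still has 1 valence electron; K²⁺ is already 1 electron into the core; Cl²⁺ still has 5 valence electrons; S²⁺ still has 4 valence electrons; Si²⁺ still has 2 valence electrons.
Core electrons are held far more tightly than valence electrons, so K tops the IE_3 order.
Valence configurations: B²⁺ [He]2s¹, Cl²⁺ [Ne]3s²3p³, S²⁺ [Ne]3s²3p², Si²⁺ [Ne]3s².
The numbers (kJ/mol): B 3660, K 4420, Cl 3822, S 3357, Si 3232.
Putting it together, IE_3: Si < S < B < Cl < K.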